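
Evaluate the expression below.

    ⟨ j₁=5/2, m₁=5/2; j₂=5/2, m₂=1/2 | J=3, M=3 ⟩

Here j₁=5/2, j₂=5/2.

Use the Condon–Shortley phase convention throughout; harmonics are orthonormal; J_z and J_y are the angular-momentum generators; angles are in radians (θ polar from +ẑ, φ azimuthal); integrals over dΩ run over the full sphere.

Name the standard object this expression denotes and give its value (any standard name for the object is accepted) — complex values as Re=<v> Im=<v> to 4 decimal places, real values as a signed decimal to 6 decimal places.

This is a Clebsch–Gordan (vector-coupling) coefficient.
triangle: 2!*3!*3!/9! = 72/362880
(j±m)!: 5!*0!*3!*2!*6!*0! = 1036800
prefactor² = (2J+1)*Δ*N² = 1440
  k=0: +1/(0!*2!*0!*3!*3!*0!) = 1/72
Σ = 1/72  ⇒  CG² = 1440*(1/72)² = 5/18
CG = +√(5/18) = +0.527046

Clebsch–Gordan coefficient, +√(5/18) ≈ +0.527046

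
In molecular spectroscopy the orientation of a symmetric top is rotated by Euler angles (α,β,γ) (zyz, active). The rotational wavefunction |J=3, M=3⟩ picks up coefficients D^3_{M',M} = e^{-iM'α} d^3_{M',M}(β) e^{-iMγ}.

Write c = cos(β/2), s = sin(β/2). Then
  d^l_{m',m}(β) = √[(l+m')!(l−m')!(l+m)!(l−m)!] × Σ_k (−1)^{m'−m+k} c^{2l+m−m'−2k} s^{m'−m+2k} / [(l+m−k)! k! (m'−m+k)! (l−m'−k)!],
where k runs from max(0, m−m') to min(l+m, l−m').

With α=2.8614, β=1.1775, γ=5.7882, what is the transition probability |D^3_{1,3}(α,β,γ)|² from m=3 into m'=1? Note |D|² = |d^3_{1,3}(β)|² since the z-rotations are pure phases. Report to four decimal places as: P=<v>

First d^3_{1,3}(β=1.1775), then the phase factors e^{-i(1)α} and e^{-i(3)γ}:
With c≡cos(β/2)=0.831635 and s≡sin(β/2)=0.555322, N=[24·2·720·1]^{1/2}=185.903201
The bounds max(0,m−m')=2 and min(l+m,l−m')=2 give 1 term
  k=2: (−1)^0·185.9032/(48)·0.8316^4·0.5553^2 = +0.571304
d^3_{1,3}(1.1775) = +0.571304
|D^3_{1,3}|² = |d^3_{1,3}(β)|² = (+0.571304)² = 0.326388 (the z-rotation phases have unit modulus)

P=0.3264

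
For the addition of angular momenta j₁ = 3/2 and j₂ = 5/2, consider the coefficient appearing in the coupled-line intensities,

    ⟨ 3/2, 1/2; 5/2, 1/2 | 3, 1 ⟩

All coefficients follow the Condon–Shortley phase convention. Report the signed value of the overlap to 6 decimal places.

+√(1/60) ≈ +0.129099

triangle: 1!×2!×4!/8! = 48/40320
(j±m)!: 2!×1!×3!×2!×4!×2! = 1152
prefactor² = (2J+1)×Δ×N² = 48/5
  k=0: +1/(0!×1!×1!×3!×1!×1!) = 1/6
  k=1: −1/(1!×0!×0!×2!×2!×2!) = -1/8
Σ = 1/24  ⇒  CG² = 48/5×(1/24)² = 1/60
CG = +√(1/60) = +0.129099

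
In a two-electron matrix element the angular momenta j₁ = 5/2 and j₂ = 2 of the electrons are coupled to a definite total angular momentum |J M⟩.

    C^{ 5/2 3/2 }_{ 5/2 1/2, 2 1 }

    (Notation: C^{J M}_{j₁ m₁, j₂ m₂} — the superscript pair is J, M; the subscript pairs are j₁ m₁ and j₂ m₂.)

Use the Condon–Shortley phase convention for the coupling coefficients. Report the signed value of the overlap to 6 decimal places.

-0.414039

√[6·2!3!2!/8! · 3!2!3!1!4!1!] = √(216/35)
  +(−1)^1/∏(1,1,1,2,2,0)! = -1/4  (running -1/4)
  +(−1)^2/∏(2,0,0,1,3,1)! = 1/12  (running -1/6)
⟨..|..⟩ = √(216/35)·(-1/6) = -0.414039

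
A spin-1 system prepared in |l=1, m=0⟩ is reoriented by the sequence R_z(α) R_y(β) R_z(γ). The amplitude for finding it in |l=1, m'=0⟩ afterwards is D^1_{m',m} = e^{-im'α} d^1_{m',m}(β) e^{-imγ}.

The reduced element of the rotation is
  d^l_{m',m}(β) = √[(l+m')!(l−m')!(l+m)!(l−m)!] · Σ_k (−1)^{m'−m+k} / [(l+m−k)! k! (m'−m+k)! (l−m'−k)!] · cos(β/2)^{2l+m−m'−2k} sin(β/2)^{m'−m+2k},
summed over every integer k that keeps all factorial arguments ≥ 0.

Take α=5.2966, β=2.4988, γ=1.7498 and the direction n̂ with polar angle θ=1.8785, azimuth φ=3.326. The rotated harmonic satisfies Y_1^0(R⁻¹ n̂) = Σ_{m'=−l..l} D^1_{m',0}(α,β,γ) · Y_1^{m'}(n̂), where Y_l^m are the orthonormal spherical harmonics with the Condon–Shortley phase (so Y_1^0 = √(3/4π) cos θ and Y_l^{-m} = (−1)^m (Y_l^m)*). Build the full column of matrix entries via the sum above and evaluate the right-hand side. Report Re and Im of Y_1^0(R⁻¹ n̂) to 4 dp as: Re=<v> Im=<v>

Need the full column D^1_{m',0} for m'=−1..1 at α=5.2966, β=2.4988, γ=1.7498.
cos(β/2)=0.315892, sin(β/2)=0.948795
d^1_{-1,0}: single k=1 term ⇒ +0.423863;  D = +0.233778-0.353564i
d^1_{0,0}: k∈[0..1] ⇒ +0.099788 -0.900212 = -0.800425;  D = -0.800425+0.000000i
d^1_{1,0}: single k=0 term ⇒ -0.423863;  D = -0.233778-0.353564i
Y_1^{m'}(θ=1.8785,φ=3.326) and Σ D·Y over m':
  (+0.2338-0.3536i)·(-0.3237+0.0604i)  (-0.8004+0.0000i)·(-0.1480+0.0000i)  (-0.2338-0.3536i)·(+0.3237+0.0604i)
Y_1^0(R⁻¹ n̂) = +0.009803+0.000000i

Re=0.0098 Im=0.0000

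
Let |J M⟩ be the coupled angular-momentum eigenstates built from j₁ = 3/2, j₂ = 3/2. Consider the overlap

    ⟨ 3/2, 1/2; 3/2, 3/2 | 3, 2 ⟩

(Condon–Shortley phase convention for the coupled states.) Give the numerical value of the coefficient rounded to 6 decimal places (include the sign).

j₁+j₂−J=0  J+j₁−j₂=3  J−j₁+j₂=3  j₁+j₂+J+1=7
(j₁±m₁, j₂±m₂, J±M) = (2,1,3,0,5,1)
P² = 72
sum k=0..0:
  [0] +1/12 = 1/12
S = 1/12
C² = P²·S² = 1/2 ; C = +0.707107

+0.707107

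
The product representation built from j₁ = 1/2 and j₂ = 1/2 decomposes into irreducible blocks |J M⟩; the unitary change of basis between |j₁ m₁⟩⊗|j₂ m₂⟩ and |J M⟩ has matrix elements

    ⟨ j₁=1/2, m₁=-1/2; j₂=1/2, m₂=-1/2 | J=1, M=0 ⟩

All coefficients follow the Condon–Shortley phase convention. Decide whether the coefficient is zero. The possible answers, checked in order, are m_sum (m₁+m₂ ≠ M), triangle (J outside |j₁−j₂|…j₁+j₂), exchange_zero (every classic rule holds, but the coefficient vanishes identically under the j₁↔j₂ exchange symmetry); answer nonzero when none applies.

m_sum

m-sum: m₁+m₂ = -1/2+(-1/2) = -1, M = 0  ✗ ⇒ coefficient is 0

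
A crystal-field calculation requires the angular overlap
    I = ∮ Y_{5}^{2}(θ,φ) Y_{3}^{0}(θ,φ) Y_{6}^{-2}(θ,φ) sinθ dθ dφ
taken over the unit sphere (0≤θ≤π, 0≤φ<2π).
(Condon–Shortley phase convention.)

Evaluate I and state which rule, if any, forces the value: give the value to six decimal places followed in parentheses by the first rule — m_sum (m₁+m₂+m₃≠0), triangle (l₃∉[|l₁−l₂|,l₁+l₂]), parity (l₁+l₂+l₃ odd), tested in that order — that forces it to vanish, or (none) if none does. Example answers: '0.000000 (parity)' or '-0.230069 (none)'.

0.058844 (none)

m-sum 0 ✓  L=14 even ✓  2≤6≤8 ✓
Π(2lᵢ+1) = 11×7×13 = 1001
triangle coeff Δ(5,3,6) = 1/675675
Σ_t [0,2]: t=0:+1/8640 t=1:−1/2304 t=2:+1/8640 = -7/34560
(3j)²=7/429 [(5 3 6; 0 0 0)], sign=-1
Σ_t [0,2]: t=0:+1/8640 t=1:−1/5760 t=2:+1/60480 = -1/24192
(3j)²=8/3003 [(5 3 6; 2 0 -2)], sign=-1
⇒ 4πI² = 56/1287
I = (+1)√(56/1287/(4π)) = 0.05884368
No selection rule forces the value: the integral is nonzero (none).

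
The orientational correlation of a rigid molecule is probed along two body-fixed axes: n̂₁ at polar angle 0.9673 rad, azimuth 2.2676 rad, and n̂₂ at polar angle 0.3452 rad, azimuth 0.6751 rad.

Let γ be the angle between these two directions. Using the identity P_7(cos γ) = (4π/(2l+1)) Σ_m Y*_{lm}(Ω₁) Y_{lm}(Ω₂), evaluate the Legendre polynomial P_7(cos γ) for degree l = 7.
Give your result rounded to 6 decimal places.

0.272310

Summing Y*_{l m}(θ₁,φ₁)·Y_{l m}(θ₂,φ₂) over m ∈ [−7, 7]; prefactor 4π/(2·7+1) = 0.837758:
  m=-7: (-0.126521, -0.021098) × (0.000003, 0.000254) = (0.000005, -0.000032)  (running Σ = (0.000005, -0.000032))
  m=-6: (0.167683, 0.285164) × (-0.001624, 0.002085) = (-0.000867, -0.000114)  (running Σ = (-0.000862, -0.000146))
  m=-5: (0.148580, -0.416812) × (-0.016646, 0.003966) = (-0.000820, 0.007528)  (running Σ = (-0.001682, 0.007382))
  m=-4: (-0.213095, 0.078845) × (-0.069685, -0.032908) = (0.017444, 0.001518)  (running Σ = (0.015762, 0.008900))
  m=-3: (-0.183476, -0.104958) × (-0.106674, -0.218316) = (-0.003342, 0.051252)  (running Σ = (0.012420, 0.060152))
  m=-2: (0.059361, 0.331500) × (0.109639, -0.488925) = (0.168587, 0.007323)  (running Σ = (0.181007, 0.067475))
  m=-1: (-0.049442, 0.059082) × (0.409575, -0.327901) = (-0.000877, 0.040410)  (running Σ = (0.180130, 0.107885))
  m=0: (0.344897, -0.000000) × (-0.102097, 0.000000) = (-0.035213, 0.000000)  (running Σ = (0.144917, 0.107885))
  m=1: (0.049442, 0.059082) × (-0.409575, -0.327901) = (-0.000877, -0.040410)  (running Σ = (0.144040, 0.067475))
  m=2: (0.059361, -0.331500) × (0.109639, 0.488925) = (0.168587, -0.007323)  (running Σ = (0.312626, 0.060152))
  m=3: (0.183476, -0.104958) × (0.106674, -0.218316) = (-0.003342, -0.051252)  (running Σ = (0.309285, 0.008900))
  m=4: (-0.213095, -0.078845) × (-0.069685, 0.032908) = (0.017444, -0.001518)  (running Σ = (0.326729, 0.007382))
  m=5: (-0.148580, -0.416812) × (0.016646, 0.003966) = (-0.000820, -0.007528)  (running Σ = (0.325908, -0.000146))
  m=6: (0.167683, -0.285164) × (-0.001624, -0.002085) = (-0.000867, 0.000114)  (running Σ = (0.325042, -0.000032))
  m=7: (0.126521, -0.021098) × (-0.000003, 0.000254) = (0.000005, 0.000032)  (running Σ = (0.325046, 0.000000))
Σ over m = (0.325046, 0.000000); ×(4π/15) → (0.272310, 0.000000). Real part: 0.272310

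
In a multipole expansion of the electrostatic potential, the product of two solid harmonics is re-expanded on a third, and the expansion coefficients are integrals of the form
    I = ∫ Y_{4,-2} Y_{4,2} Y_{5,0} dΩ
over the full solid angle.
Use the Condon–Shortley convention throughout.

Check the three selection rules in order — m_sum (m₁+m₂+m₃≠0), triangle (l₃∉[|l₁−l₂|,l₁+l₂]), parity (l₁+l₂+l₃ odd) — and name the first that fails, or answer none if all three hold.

parity

azimuthal sum: -2 + 2 + 0 = 0  ✓
0 ≤ 5 ≤ 8 (triangle on l)  ✓
L = 4 + 4 + 5 = 13 (odd)  ✗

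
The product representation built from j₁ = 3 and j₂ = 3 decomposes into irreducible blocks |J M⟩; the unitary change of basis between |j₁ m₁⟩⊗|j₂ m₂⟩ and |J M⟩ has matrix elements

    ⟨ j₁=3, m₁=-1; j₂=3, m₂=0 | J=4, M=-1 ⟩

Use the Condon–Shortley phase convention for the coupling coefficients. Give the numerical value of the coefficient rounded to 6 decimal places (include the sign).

j₁+j₂−J=2  J+j₁−j₂=4  J−j₁+j₂=4  j₁+j₂+J+1=11
(j₁±m₁, j₂±m₂, J±M) = (2,4,3,3,3,5)
P² = 124416/385
sum k=0..2:
  [0] +1/288 = 1/288
  [1] −1/24 = -1/24
  [2] +1/48 = 1/48
S = -5/288
C² = P²·S² = 15/154 ; C = -0.312094

-0.312094  (= −√(15/154))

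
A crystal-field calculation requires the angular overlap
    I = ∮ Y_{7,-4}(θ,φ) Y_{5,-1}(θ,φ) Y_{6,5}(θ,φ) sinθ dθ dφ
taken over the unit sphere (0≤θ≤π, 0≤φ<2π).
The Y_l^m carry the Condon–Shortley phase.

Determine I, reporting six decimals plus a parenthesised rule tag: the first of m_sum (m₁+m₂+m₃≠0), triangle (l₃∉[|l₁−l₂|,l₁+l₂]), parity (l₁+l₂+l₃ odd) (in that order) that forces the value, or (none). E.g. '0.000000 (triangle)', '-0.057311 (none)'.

Checks pass: Σm=0; 18 even; l₃=6∈[2,12].
(2·7+1)(2·5+1)(2·6+1) = 2145
Δ: 6! 8! 4! / 19! → 1/174594420
sum: t=1:−1/4147200 t=2:+1/207360 t=3:−1/82944 t=4:+1/207360 t=5:−1/4147200 = -1/345600
3j²(7 5 6; 0 0 0) = Δ·Π!·Σ² = 420/46189  (sign -1)
sum: t=3:−1/8709120 t=4:+1/5806080 = 1/17418240
3j²(7 5 6; -4 -1 5) = Δ·Π!·Σ² = 275/88179  (sign -1)
combine: 4πI² = 2145·420/46189·275/88179 = 82500/1356277
take √, sign +1: I = 0.06957414
No selection rule forces the value: the integral is nonzero (none).

0.069574 (none)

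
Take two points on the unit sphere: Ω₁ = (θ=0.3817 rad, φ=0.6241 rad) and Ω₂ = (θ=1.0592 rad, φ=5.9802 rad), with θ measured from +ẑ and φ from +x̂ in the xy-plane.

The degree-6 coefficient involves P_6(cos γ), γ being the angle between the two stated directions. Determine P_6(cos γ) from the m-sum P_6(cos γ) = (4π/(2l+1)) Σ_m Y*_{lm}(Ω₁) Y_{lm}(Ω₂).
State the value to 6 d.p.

Addition theorem: P_6(cos γ) = (4π/13) Σ_m Y*_{lm}(Ω₁) Y_{lm}(Ω₂), m = −6…6:
  m=-6: (-0.00106 - 0.00073j) × (-0.05194 + 0.20588j) = 0.00021 - 0.00018j  (running Σ = 0.00021 - 0.00018j)
  m=-5: (-0.01114 + 0.00023j) × (0.02306 + 0.41233j) = -0.00035 - 0.00459j  (running Σ = -0.00015 - 0.00477j)
  m=-4: (-0.04651 + 0.03500j) × (0.11854 + 0.31602j) = -0.01657 - 0.01055j  (running Σ = -0.01672 - 0.01531j)
  m=-3: (-0.06007 + 0.19315j) × (-0.04724 - 0.06063j) = 0.01455 - 0.00548j  (running Σ = -0.00217 - 0.02080j)
  m=-2: (0.14292 + 0.42754j) × (-0.28872 - 0.20007j) = 0.04427 - 0.15203j  (running Σ = 0.04210 - 0.17283j)
  m=-1: (0.42069 + 0.30295j) × (-0.04946 - 0.01546j) = -0.01612 - 0.02149j  (running Σ = 0.02598 - 0.19432j)
  m=0: (-0.04134 + 0.00000j) × (0.33382 + 0.00000j) = -0.01380 + 0.00000j  (running Σ = 0.01218 - 0.19432j)
  m=1: (-0.42069 + 0.30295j) × (0.04946 - 0.01546j) = -0.01612 + 0.02149j  (running Σ = -0.00395 - 0.17283j)
  m=2: (0.14292 - 0.42754j) × (-0.28872 + 0.20007j) = 0.04427 + 0.15203j  (running Σ = 0.04033 - 0.02080j)
  m=3: (0.06007 + 0.19315j) × (0.04724 - 0.06063j) = 0.01455 + 0.00548j  (running Σ = 0.05488 - 0.01531j)
  m=4: (-0.04651 - 0.03500j) × (0.11854 - 0.31602j) = -0.01657 + 0.01055j  (running Σ = 0.03830 - 0.00477j)
  m=5: (0.01114 + 0.00023j) × (-0.02306 + 0.41233j) = -0.00035 + 0.00459j  (running Σ = 0.03795 - 0.00018j)
  m=6: (-0.00106 + 0.00073j) × (-0.05194 - 0.20588j) = 0.00021 + 0.00018j  (running Σ = 0.03815 + 0.00000j)
Σ over m = 0.03815 + 0.00000j; ×(4π/13) → 0.03688 + 0.00000j. Real part: 0.036881

0.036881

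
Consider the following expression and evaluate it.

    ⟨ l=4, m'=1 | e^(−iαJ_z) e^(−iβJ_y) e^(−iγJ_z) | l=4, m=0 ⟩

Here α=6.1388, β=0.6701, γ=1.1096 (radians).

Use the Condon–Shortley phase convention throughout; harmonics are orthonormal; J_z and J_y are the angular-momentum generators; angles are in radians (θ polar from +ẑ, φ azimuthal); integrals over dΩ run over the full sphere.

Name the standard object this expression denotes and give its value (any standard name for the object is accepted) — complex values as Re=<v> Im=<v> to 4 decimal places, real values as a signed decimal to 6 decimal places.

Wigner D-matrix element, Re=-0.3500 Im=-0.0509

This is a Wigner D-matrix element — the rotation-matrix element ⟨l m'| R(α,β,γ) |l m⟩ in the angular-momentum basis.
Split into d^4_{1,0}(β=0.6701) × two z-phases.
With c≡cos(β/2)=0.944394 and s≡sin(β/2)=0.328816, N=[120·6·24·24]^{1/2}=643.987578
Admissible k: 0..3 (factorial args all ≥0)
  k=0: (−1)^1·643.9876/(144)·0.9444^7·0.3288^1 = -0.985237
  k=1: (−1)^2·643.9876/(24)·0.9444^5·0.3288^3 = +0.716626
  k=2: (−1)^3·643.9876/(24)·0.9444^3·0.3288^5 = -0.086875
  k=3: (−1)^4·643.9876/(144)·0.9444^1·0.3288^7 = +0.001755
d^4_{1,0}(0.6701) = -0.985237 +0.716626 -0.086875 +0.001755 = -0.353730
Phases: e^{-i·(1)·6.1388}=+0.989595+0.143884i, e^{-i·(0)·1.1096}=+1.000000+0.000000i ⇒ D=-0.350050-0.050896i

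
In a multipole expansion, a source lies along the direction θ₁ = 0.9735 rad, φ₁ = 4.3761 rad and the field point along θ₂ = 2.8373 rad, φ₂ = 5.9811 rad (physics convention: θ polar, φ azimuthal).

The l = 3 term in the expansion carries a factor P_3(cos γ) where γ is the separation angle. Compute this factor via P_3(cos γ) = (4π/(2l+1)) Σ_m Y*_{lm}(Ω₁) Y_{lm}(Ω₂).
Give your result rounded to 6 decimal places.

0.412772

Summing Y*_{l m}(θ₁,φ₁)·Y_{l m}(θ₂,φ₂) over m ∈ [−3, 3]; prefactor 4π/(2·3+1) = 1.795196:
  [-3]  conj(Y_{3,-3})(Ω₁) = +0.199596+0.125674i ; Y_{3,-3}(Ω₂) = +0.006921+0.008834i ; Δ = +0.000271+0.002633i
  [-2]  conj(Y_{3,-2})(Ω₁) = -0.307389+0.244823i ; Y_{3,-2}(Ω₂) = -0.072035-0.049724i ; Δ = +0.034316-0.002351i
  [-1]  conj(Y_{3,-1})(Ω₁) = -0.051279-0.146692i ; Y_{3,-1}(Ω₂) = +0.328289+0.102302i ; Δ = -0.001827-0.053403i
  [+0]  conj(Y_{3,0})(Ω₁) = -0.297707-0.000000i ; Y_{3,0}(Ω₂) = -0.552257+0.000000i ; Δ = +0.164411+0.000000i
  [+1]  conj(Y_{3,1})(Ω₁) = +0.051279-0.146692i ; Y_{3,1}(Ω₂) = -0.328289+0.102302i ; Δ = -0.001827+0.053403i
  [+2]  conj(Y_{3,2})(Ω₁) = -0.307389-0.244823i ; Y_{3,2}(Ω₂) = -0.072035+0.049724i ; Δ = +0.034316+0.002351i
  [+3]  conj(Y_{3,3})(Ω₁) = -0.199596+0.125674i ; Y_{3,3}(Ω₂) = -0.006921+0.008834i ; Δ = +0.000271-0.002633i
Σ over m = +0.229931+0.000000i; ×(4π/7) → +0.412772+0.000000i. Real part: 0.412772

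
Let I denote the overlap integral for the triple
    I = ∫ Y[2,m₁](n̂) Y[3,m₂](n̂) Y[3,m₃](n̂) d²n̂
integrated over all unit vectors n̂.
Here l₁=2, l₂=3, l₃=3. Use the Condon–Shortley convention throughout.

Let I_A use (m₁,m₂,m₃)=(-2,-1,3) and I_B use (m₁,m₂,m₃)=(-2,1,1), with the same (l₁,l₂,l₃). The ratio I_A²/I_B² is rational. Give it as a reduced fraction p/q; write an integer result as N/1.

5/12

Same 2,3,3: normalisation and zero-m 3j drop out of the ratio.
A: Δ: 2! 2! 4! / 9! → 1/3780; sum: t=2:+1/96 = 1/96; 3j²(2 3 3; -2 -1 3) = Δ·Π!·Σ² = 1/42  (sign +1)
B: Δ: 2! 2! 4! / 9! → 1/3780; sum: t=2:+1/16 = 1/16; 3j²(2 3 3; -2 1 1) = Δ·Π!·Σ² = 2/35  (sign +1)
I_A²/I_B² = (1/42)/(2/35) = 5/12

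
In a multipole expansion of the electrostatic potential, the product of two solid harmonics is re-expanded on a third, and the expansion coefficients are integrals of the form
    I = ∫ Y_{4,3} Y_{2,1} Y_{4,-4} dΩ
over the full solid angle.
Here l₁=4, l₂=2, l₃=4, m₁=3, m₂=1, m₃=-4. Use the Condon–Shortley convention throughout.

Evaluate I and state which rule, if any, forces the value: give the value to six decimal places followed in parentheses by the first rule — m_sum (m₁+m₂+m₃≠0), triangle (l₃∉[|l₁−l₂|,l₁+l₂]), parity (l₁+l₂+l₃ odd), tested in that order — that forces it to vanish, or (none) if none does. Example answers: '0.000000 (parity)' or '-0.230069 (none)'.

0.198645 (none)

Rules hold: Σm=0, L=10 even, 2≤4≤6.
N = 9·5·9 = 405
Δ = 2!·6!·2!/11! = 1/13860
Racah Σ t=0..2: t=0:+1/192 t=1:−1/36 t=2:+1/192 = -5/288
⇒ 3j(4 2 4; 0 0 0)² = 20/693, sgn -1
Racah Σ t=1..1: t=1:−1/1440 = -1/1440
⇒ 3j(4 2 4; 3 1 -4)² = 7/165, sgn -1
4πI² = N·(3j₀)²·(3jₘ)² = 60/121
I = +1·√(0.495868/4π) = 0.19864517
No selection rule forces the value: the integral is nonzero (none).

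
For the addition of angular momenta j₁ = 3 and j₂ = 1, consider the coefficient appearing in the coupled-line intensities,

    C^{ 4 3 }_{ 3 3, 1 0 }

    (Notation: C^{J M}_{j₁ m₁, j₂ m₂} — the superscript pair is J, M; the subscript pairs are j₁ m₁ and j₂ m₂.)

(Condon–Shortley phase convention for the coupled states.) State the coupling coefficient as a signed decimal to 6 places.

+0.500000  (= +√(1/4))

j₁+j₂−J=0  J+j₁−j₂=6  J−j₁+j₂=2  j₁+j₂+J+1=9
(j₁±m₁, j₂±m₂, J±M) = (6,0,1,1,7,1)
P² = 129600
sum k=0..0:
  [0] +1/720 = 1/720
S = 1/720
C² = P²·S² = 1/4 ; C = +0.500000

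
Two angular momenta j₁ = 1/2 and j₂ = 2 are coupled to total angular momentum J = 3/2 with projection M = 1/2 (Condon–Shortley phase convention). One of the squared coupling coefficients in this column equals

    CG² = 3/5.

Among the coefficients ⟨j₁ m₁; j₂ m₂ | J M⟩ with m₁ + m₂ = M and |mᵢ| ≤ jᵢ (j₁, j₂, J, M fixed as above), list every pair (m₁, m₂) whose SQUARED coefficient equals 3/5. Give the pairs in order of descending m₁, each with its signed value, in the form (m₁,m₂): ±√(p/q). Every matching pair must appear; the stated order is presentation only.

(-1/2,1): −√(3/5)

Admissible pairs with m₁+m₂ = M = 1/2: (-1/2,1), (1/2,0)
  (m₁,m₂)=(1/2,0): CG² = 2/5, CG = +√(2/5)
  (m₁,m₂)=(-1/2,1): CG² = 3/5, CG = −√(3/5)   ← matches the target
Pairs with CG² = 3/5: (-1/2,1): −√(3/5)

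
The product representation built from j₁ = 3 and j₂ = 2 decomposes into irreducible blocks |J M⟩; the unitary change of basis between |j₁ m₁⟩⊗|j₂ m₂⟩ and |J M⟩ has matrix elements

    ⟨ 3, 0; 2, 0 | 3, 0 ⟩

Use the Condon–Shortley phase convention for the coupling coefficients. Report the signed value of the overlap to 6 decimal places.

√[7·2!4!2!/9! · 3!3!2!2!3!3!] = √(48/5)
  +(−1)^0/∏(0,2,3,2,1,0)! = 1/24  (running 1/24)
  +(−1)^1/∏(1,1,2,1,2,1)! = -1/4  (running -5/24)
  +(−1)^2/∏(2,0,1,0,3,2)! = 1/24  (running -1/6)
⟨..|..⟩ = √(48/5)·(-1/6) = -0.516398

−√(4/15) = -0.516398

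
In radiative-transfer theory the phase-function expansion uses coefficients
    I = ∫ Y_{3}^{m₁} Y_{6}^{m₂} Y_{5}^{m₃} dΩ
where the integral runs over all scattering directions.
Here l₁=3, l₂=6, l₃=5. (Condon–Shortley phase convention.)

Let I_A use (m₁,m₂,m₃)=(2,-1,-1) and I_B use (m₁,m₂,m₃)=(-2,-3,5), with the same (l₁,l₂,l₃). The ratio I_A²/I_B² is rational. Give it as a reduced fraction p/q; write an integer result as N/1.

Shared (l₁,l₂,l₃)=(3,6,5): N and (l;000)² cancel in I_A²/I_B².
A: Δ = 4!·2!·8!/15! = 1/675675; Racah Σ t=0..1: t=0:+1/17280 t=1:−1/6912 = -1/11520; ⇒ 3j(3 6 5; 2 -1 -1)² = 2/143, sgn -1
B: Δ = 4!·2!·8!/15! = 1/675675; Racah Σ t=3..3: t=3:−1/483840 = -1/483840; ⇒ 3j(3 6 5; -2 -3 5)² = 6/1001, sgn -1
I_A²/I_B² = (2/143)/(6/1001) = 7/3

7/3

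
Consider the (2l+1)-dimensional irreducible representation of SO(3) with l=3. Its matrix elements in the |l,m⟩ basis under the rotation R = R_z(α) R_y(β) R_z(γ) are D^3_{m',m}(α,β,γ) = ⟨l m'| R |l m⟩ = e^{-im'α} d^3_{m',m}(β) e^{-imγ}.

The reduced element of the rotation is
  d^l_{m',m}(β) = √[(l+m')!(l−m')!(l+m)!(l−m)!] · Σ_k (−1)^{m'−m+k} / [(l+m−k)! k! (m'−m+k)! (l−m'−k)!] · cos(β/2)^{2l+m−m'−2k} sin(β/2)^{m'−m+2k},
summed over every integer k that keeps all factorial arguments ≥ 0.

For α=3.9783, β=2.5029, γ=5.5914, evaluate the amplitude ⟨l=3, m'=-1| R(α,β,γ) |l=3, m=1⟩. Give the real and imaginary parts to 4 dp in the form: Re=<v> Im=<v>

Re=-0.0061 Im=-0.1442

D^3_{-1,1}(3.9783,2.5029,5.5914) = e^{-i·-1·3.9783}·d^3_{-1,1}(2.5029)·e^{-i·1·5.5914}. Compute d first:
c=cos(2.502900/2)=0.313946, s=sin(2.502900/2)=0.949441; N=√[2·24·24·2]=48.000000
The bounds max(0,m−m')=2 and min(l+m,l−m')=4 give 3 terms
  k=2: (−1)^0·48.0000/(8)·0.3139^4·0.9494^2 = +0.052542
  k=3: (−1)^1·48.0000/(6)·0.3139^2·0.9494^4 = -0.640725
  k=4: (−1)^2·48.0000/(48)·0.3139^0·0.9494^6 = +0.732500
d^3_{-1,1}(2.5029) = +0.052542 -0.640725 +0.732500 = +0.144317
Attach z-rotation phases: D = e^{-i(-1)(3.9783)}·(+0.144317)·e^{-i(1)(5.5914)} = -0.006103-0.144188i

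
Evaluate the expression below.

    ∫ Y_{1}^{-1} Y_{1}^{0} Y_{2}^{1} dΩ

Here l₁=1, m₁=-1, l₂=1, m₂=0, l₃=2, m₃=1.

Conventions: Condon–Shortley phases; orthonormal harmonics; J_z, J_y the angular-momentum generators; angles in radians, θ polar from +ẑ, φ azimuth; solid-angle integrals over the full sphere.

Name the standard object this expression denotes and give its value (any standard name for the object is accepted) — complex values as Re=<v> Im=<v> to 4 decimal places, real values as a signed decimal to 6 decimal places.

This is a Gaunt coefficient — the integral of a triple product of spherical harmonics over the sphere.
Checks pass: Σm=0; 4 even; l₃=2∈[0,2].
(2·1+1)(2·1+1)(2·2+1) = 45
Δ: 0! 2! 2! / 5! → 1/30
sum: t=0:+1/1 = 1/1
3j²(1 1 2; 0 0 0) = Δ·Π!·Σ² = 2/15  (sign +1)
sum: t=0:+1/2 = 1/2
3j²(1 1 2; -1 0 1) = Δ·Π!·Σ² = 1/10  (sign -1)
combine: 4πI² = 45·2/15·1/10 = 3/5
take √, sign -1: I = -0.21850969

Gaunt coefficient, -0.218510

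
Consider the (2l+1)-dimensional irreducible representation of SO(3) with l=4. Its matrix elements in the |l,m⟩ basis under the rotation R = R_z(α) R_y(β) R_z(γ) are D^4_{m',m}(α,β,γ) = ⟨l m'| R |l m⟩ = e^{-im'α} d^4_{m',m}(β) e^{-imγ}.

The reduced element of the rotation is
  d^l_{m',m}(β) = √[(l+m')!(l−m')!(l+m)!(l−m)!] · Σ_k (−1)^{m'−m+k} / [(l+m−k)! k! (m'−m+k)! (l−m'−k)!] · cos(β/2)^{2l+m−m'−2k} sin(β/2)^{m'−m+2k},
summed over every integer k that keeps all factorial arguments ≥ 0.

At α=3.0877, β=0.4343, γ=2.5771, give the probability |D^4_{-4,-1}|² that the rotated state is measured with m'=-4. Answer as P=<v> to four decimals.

First d^4_{-4,-1}(β=0.4343), then the phase factors e^{-i(-4)α} and e^{-i(-1)γ}:
With c≡cos(β/2)=0.976515 and s≡sin(β/2)=0.215447, N=[1·40320·6·120]^{1/2}=5387.986637
k: max(0,(-1)−(-4))=3 … min(4+(-1),4−(-4))=3
  k=3: (−1)^0·5387.9866/(720)·0.9765^5·0.2154^3 = +0.066453
d^4_{-4,-1}(0.4343) = +0.066453
|D^4_{-4,-1}|² = |d^4_{-4,-1}(β)|² = (+0.066453)² = 0.004416 (the z-rotation phases have unit modulus)

P=0.0044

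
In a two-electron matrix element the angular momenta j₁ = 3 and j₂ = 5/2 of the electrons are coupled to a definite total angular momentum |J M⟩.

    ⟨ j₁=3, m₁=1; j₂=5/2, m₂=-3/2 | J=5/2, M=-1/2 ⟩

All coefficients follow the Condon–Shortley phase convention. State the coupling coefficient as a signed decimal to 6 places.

−√(1/35) = -0.169031

j₁+j₂−J=3  J+j₁−j₂=3  J−j₁+j₂=2  j₁+j₂+J+1=9
(j₁±m₁, j₂±m₂, J±M) = (4,2,1,4,2,3)
P² = 576/35
sum k=0..1:
  [0] +1/12 = 1/12
  [1] −1/8 = -1/8
S = -1/24
C² = P²·S² = 1/35 ; C = -0.169031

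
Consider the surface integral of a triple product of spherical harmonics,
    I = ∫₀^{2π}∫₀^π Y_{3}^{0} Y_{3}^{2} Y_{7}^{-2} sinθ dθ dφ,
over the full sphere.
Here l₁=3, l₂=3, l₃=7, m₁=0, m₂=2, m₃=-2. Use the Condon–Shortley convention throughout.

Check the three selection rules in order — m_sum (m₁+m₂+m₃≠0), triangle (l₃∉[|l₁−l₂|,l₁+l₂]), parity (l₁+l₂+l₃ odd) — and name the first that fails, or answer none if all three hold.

Σmᵢ = 0  ✓
l₃∈[|l₁−l₂|,l₁+l₂]=[0,6] required, l₃=7 fails  ✗
Σlᵢ = 13 ⇒ odd

triangle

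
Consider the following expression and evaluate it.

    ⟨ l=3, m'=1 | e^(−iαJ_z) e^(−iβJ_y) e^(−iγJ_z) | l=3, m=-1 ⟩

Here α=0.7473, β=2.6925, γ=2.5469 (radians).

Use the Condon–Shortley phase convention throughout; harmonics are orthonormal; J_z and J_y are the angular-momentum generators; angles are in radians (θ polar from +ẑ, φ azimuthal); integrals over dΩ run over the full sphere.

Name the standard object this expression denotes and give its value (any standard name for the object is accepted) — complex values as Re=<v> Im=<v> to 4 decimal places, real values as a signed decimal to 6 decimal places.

This is a Wigner D-matrix element — the rotation-matrix element ⟨l m'| R(α,β,γ) |l m⟩ in the angular-momentum basis.
D^3_{1,-1}(0.7473,2.6925,2.5469) = e^{-i·1·0.7473}·d^3_{1,-1}(2.6925)·e^{-i·-1·2.5469}. Compute d first:
With c≡cos(β/2)=0.222664 and s≡sin(β/2)=0.974895, N=[24·2·2·24]^{1/2}=48.000000
Admissible k: 0..2 (factorial args all ≥0)
  k=0: (−1)^2·48.0000/(8)·0.2227^4·0.9749^2 = +0.014017
  k=1: (−1)^3·48.0000/(6)·0.2227^2·0.9749^4 = -0.358280
  k=2: (−1)^4·48.0000/(48)·0.2227^0·0.9749^6 = +0.858515
d^3_{1,-1}(2.6925) = +0.014017 -0.358280 +0.858515 = +0.514252
Attach z-rotation phases: D = e^{-i(1)(0.7473)}·(+0.514252)·e^{-i(-1)(2.5469)} = -0.116639+0.500850i

Wigner D-matrix element, Re=-0.1166 Im=0.5009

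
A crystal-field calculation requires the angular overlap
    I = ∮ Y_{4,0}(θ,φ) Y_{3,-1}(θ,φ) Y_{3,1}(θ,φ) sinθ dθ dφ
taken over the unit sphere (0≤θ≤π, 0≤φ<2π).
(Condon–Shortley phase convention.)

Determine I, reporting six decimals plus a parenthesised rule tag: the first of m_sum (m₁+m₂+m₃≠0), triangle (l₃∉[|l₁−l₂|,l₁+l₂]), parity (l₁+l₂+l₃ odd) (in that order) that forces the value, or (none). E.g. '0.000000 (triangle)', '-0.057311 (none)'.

Checks pass: Σm=0; 10 even; l₃=3∈[1,7].
(2·4+1)(2·3+1)(2·3+1) = 441
Δ: 4! 4! 2! / 11! → 1/34650
sum: t=1:−1/72 t=2:+1/16 t=3:−1/72 = 5/144
3j²(4 3 3; 0 0 0) = Δ·Π!·Σ² = 2/77  (sign -1)
sum: t=0:+1/1152 t=1:−1/36 t=2:+1/32 = 5/1152
3j²(4 3 3; 0 -1 1) = Δ·Π!·Σ² = 1/1386  (sign +1)
combine: 4πI² = 441·2/77·1/1386 = 1/121
take √, sign -1: I = -0.02564498
No selection rule forces the value: the integral is nonzero (none).

-0.025645 (none)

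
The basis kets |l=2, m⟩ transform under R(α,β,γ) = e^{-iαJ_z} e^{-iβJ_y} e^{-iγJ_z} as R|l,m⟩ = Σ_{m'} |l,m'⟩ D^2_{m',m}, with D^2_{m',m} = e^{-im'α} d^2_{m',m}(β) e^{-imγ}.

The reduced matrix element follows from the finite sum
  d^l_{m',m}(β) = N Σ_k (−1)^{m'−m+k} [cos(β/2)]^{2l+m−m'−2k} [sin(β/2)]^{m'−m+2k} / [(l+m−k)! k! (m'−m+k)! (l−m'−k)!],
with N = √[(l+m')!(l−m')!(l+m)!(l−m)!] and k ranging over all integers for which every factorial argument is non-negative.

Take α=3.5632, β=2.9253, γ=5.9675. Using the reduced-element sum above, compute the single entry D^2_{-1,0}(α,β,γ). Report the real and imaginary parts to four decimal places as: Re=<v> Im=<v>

First d^2_{-1,0}(β=2.9253), then the phase factors e^{-i(-1)α} and e^{-i(0)γ}:
Half-angle: c=0.107936, s=0.994158. N=√(1·6·2·2)=4.898979
k: max(0,(0)−(-1))=1 … min(2+(0),2−(-1))=2
  k=1: (−1)^0·4.8990/(2)·0.1079^3·0.9942^1 = +0.003062
  k=2: (−1)^1·4.8990/(2)·0.1079^1·0.9942^3 = -0.259781
d^2_{-1,0}(2.9253) = +0.003062 -0.259781 = -0.256718
Phases: e^{-i·(-1)·3.5632}=-0.912432-0.409228i, e^{-i·(0)·5.9675}=+1.000000+0.000000i ⇒ D=+0.234238+0.105056i

Re=0.2342 Im=0.1051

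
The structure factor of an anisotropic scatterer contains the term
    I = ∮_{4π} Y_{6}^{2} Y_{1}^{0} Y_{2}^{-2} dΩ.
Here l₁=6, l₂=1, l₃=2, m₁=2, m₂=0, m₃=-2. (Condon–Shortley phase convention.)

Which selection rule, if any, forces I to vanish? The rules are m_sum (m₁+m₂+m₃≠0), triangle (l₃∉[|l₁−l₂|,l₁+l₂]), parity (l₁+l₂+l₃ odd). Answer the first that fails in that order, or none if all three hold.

m₁+m₂+m₃ = 2 + 0 − 2 = 0  ✓
triangle: need |l₁−l₂| ≤ l₃ ≤ l₁+l₂ = [5,7]; l₃=2 is outside  ✗
parity: l₁+l₂+l₃ = 9 is odd

triangle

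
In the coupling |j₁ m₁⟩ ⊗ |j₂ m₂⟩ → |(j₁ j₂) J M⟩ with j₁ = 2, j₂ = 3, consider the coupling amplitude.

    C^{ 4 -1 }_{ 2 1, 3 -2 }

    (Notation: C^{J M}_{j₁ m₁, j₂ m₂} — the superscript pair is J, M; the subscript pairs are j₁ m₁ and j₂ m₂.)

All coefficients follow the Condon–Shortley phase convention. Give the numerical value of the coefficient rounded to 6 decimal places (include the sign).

+√(7/20) ≈ +0.591608

triangle: 1!·3!·5!/10! = 720/3628800
(j±m)!: 3!·1!·1!·5!·3!·5! = 518400
prefactor² = (2J+1)·Δ·N² = 6480/7
  k=0: +1/(0!·1!·1!·1!·2!·4!) = 1/48
  k=1: −1/(1!·0!·0!·0!·3!·5!) = -1/720
Σ = 7/360  ⇒  CG² = 6480/7·(7/360)² = 7/20
CG = +√(7/20) = +0.591608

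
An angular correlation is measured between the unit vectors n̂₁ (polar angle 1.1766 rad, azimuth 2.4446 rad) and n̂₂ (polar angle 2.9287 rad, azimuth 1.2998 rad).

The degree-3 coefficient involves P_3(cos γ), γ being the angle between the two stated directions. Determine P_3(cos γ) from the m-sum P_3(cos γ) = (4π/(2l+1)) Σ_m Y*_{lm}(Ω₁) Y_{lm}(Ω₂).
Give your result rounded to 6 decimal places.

0.378134

Expand P_3 via completeness: Σ_{m} conj(Y_{3,m}) at Ω₁ times Y_{3,m} at Ω₂ —
  m=-3: (+0.163228+0.284964i) × (-0.002858+0.002705i) = -0.001237-0.000373i  (running Σ = -0.001237-0.000373i)
  m=-2: (+0.058855-0.329395i) × (+0.038203+0.023004i) = +0.009826-0.011230i  (running Σ = +0.008588-0.011603i)
  m=-1: (+0.060052-0.050274i) × (+0.069036-0.248483i) = -0.008346-0.018393i  (running Σ = +0.000242-0.029996i)
  m=0: (-0.324267-0.000000i) × (-0.648085+0.000000i) = +0.210152+0.000000i  (running Σ = +0.210395-0.029996i)
  m=1: (-0.060052-0.050274i) × (-0.069036-0.248483i) = -0.008346+0.018393i  (running Σ = +0.202048-0.011603i)
  m=2: (+0.058855+0.329395i) × (+0.038203-0.023004i) = +0.009826+0.011230i  (running Σ = +0.211874-0.000373i)
  m=3: (-0.163228+0.284964i) × (+0.002858+0.002705i) = -0.001237+0.000373i  (running Σ = +0.210637-0.000000i)
Total Σ_m = +0.210637-0.000000i. Multiply by 1.795196: +0.378134-0.000000i. P_3(cos γ) = 0.378134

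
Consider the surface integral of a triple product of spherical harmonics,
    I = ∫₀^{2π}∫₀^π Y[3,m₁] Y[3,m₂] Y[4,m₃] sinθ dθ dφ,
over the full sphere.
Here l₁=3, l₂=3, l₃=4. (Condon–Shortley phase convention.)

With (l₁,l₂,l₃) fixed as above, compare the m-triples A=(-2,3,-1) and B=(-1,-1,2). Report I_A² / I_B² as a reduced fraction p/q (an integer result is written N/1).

3/4

Same 3,3,4: normalisation and zero-m 3j drop out of the ratio.
A: Δ: 2! 4! 4! / 11! → 1/34650; sum: t=2:+1/288 = 1/288; 3j²(3 3 4; -2 3 -1) = Δ·Π!·Σ² = 5/231  (sign -1)
B: Δ: 2! 4! 4! / 11! → 1/34650; sum: t=0:+1/192 t=1:−1/36 t=2:+1/192 = -5/288; 3j²(3 3 4; -1 -1 2) = Δ·Π!·Σ² = 20/693  (sign -1)
I_A²/I_B² = (5/231)/(20/693) = 3/4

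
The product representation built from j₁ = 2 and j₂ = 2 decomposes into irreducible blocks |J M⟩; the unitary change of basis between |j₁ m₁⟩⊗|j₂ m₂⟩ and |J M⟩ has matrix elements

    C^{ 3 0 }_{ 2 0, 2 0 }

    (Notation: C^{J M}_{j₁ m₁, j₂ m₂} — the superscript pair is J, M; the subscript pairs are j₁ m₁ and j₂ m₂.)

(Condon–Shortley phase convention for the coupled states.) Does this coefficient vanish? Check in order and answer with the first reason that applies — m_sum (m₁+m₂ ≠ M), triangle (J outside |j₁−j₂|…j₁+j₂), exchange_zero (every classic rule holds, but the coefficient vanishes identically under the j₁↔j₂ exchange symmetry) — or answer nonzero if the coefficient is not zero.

m-sum: m₁+m₂ = 0+0 = 0, M = 0  ✓
triangle: |j₁−j₂| = 0 ≤ J = 3 ≤ j₁+j₂ = 4  ✓
exchange: j₁=j₂ and m₁=m₂, and (−1)^(j₁+j₂−J) = (−1)^1 = −1 forces ⟨j₁m₁;j₂m₂|JM⟩ = −⟨j₂m₂;j₁m₁|JM⟩ = −⟨j₁m₁;j₂m₂|JM⟩ ⇒ the coefficient vanishes identically
Racah sum check: Σ_k collapses to 0 ⇒ CG = 0

exchange_zero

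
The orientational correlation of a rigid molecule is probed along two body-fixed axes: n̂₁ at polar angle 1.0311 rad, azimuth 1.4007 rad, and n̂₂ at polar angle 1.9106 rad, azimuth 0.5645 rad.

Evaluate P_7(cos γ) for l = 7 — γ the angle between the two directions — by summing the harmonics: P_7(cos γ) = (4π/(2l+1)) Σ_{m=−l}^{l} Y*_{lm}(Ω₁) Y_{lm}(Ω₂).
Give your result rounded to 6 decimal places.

-0.085035

Addition theorem: P_7(cos γ) = (4π/15) Σ_m Y*_{lm}(Ω₁) Y_{lm}(Ω₂), m = −7…7:
  m=-7: Y*=-0.158772-0.063438i  Y=-0.228340+0.239816i  product +0.051467-0.023591i
  m=-6: Y*=-0.200371+0.326654i  Y=+0.424882-0.106414i  product -0.050374+0.160112i
  m=-5: Y*=+0.311733+0.273585i  Y=-0.115288-0.038089i  product -0.025518-0.043415i
  m=-4: Y*=+0.068726-0.055620i  Y=-0.190754-0.232444i  product -0.026038-0.005365i
  m=-3: Y*=+0.152044+0.271634i  Y=+0.029134+0.236239i  product -0.059741+0.043832i
  m=-2: Y*=+0.227342-0.080469i  Y=-0.090077+0.190448i  product -0.005153+0.050545i
  m=-1: Y*=+0.037394+0.217718i  Y=+0.227759-0.144225i  product +0.039917+0.044194i
  m=+0: Y*=+0.272183-0.000000i  Y=+0.181409+0.000000i  product +0.049377+0.000000i
  m=+1: Y*=-0.037394+0.217718i  Y=-0.227759-0.144225i  product +0.039917-0.044194i
  m=+2: Y*=+0.227342+0.080469i  Y=-0.090077-0.190448i  product -0.005153-0.050545i
  m=+3: Y*=-0.152044+0.271634i  Y=-0.029134+0.236239i  product -0.059741-0.043832i
  m=+4: Y*=+0.068726+0.055620i  Y=-0.190754+0.232444i  product -0.026038+0.005365i
  m=+5: Y*=-0.311733+0.273585i  Y=+0.115288-0.038089i  product -0.025518+0.043415i
  m=+6: Y*=-0.200371-0.326654i  Y=+0.424882+0.106414i  product -0.050374-0.160112i
  m=+7: Y*=+0.158772-0.063438i  Y=+0.228340+0.239816i  product +0.051467+0.023591i
Σ over m = -0.101503-0.000000i; ×(4π/15) → -0.085035-0.000000i. Real part: -0.085035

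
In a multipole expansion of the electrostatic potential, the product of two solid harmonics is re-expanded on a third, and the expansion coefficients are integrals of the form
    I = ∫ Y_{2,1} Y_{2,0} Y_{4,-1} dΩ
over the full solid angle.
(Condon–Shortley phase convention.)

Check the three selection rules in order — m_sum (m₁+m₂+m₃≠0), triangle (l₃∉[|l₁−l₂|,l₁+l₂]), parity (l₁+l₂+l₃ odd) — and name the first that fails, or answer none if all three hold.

m₁+m₂+m₃ = 1 + 0 − 1 = 0  ✓
triangle: |2−2|=0 ≤ l₃=4 ≤ 2+2=4  ✓
parity: l₁+l₂+l₃ = 8 is even  ✓

none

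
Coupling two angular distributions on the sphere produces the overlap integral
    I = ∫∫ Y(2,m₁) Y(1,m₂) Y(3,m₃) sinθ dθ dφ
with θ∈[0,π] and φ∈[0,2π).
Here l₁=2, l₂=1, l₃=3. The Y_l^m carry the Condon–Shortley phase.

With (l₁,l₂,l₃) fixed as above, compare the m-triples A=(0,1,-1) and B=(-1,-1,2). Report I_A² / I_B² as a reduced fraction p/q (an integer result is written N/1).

3/5

Same 2,1,3: normalisation and zero-m 3j drop out of the ratio.
A: Δ: 0! 4! 2! / 7! → 1/105; sum: t=0:+1/8 = 1/8; 3j²(2 1 3; 0 1 -1) = Δ·Π!·Σ² = 2/35  (sign +1)
B: Δ: 0! 4! 2! / 7! → 1/105; sum: t=0:+1/12 = 1/12; 3j²(2 1 3; -1 -1 2) = Δ·Π!·Σ² = 2/21  (sign -1)
I_A²/I_B² = (2/35)/(2/21) = 3/5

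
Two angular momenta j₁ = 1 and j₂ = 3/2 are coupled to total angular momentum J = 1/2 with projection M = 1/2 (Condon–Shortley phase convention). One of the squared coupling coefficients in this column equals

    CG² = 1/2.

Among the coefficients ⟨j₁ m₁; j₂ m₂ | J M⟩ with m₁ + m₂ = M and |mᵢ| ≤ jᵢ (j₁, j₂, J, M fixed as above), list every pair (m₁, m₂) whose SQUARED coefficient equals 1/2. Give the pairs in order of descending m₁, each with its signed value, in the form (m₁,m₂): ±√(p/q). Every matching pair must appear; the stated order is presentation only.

(-1,3/2): +√(1/2)

Admissible pairs with m₁+m₂ = M = 1/2: (-1,3/2), (0,1/2), (1,-1/2)
  (m₁,m₂)=(1,-1/2): CG² = 1/6, CG = +√(1/6)
  (m₁,m₂)=(0,1/2): CG² = 1/3, CG = −√(1/3)
  (m₁,m₂)=(-1,3/2): CG² = 1/2, CG = +√(1/2)   ← matches the target
Pairs with CG² = 1/2: (-1,3/2): +√(1/2)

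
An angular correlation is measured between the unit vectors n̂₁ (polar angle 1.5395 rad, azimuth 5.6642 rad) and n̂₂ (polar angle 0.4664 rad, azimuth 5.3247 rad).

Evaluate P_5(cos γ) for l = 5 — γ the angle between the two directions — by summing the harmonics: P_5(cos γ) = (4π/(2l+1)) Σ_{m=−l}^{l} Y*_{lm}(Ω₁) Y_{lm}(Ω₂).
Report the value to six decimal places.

Summing Y*_{l m}(θ₁,φ₁)·Y_{l m}(θ₂,φ₂) over m ∈ [−5, 5]; prefactor 4π/(2·5+1) = 1.142397:
  [-5]  conj(Y_{5,-5})(Ω₁) = -0.462493-0.021598i ; Y_{5,-5}(Ω₂) = +0.000682-0.008506i ; Δ = -0.000499+0.003919i
  [-4]  conj(Y_{5,-4})(Ω₁) = -0.036051-0.028307i ; Y_{5,-4}(Ω₂) = -0.041260-0.034216i ; Δ = +0.000519+0.002401i
  [-3]  conj(Y_{5,-3})(Ω₁) = +0.096647+0.328468i ; Y_{5,-3}(Ω₂) = -0.187556+0.051128i ; Δ = -0.034921-0.056665i
  [-2]  conj(Y_{5,-2})(Ω₁) = -0.017258+0.049925i ; Y_{5,-2}(Ω₂) = -0.144713+0.401201i ; Δ = -0.017532-0.014149i
  [-1]  conj(Y_{5,-1})(Ω₁) = +0.257162-0.183197i ; Y_{5,-1}(Ω₂) = +0.264630+0.376770i ; Δ = +0.137076+0.048412i
  [+0]  conj(Y_{5,0})(Ω₁) = +0.054642-0.000000i ; Y_{5,0}(Ω₂) = -0.078099+0.000000i ; Δ = -0.004268+0.000000i
  [+1]  conj(Y_{5,1})(Ω₁) = -0.257162-0.183197i ; Y_{5,1}(Ω₂) = -0.264630+0.376770i ; Δ = +0.137076-0.048412i
  [+2]  conj(Y_{5,2})(Ω₁) = -0.017258-0.049925i ; Y_{5,2}(Ω₂) = -0.144713-0.401201i ; Δ = -0.017532+0.014149i
  [+3]  conj(Y_{5,3})(Ω₁) = -0.096647+0.328468i ; Y_{5,3}(Ω₂) = +0.187556+0.051128i ; Δ = -0.034921+0.056665i
  [+4]  conj(Y_{5,4})(Ω₁) = -0.036051+0.028307i ; Y_{5,4}(Ω₂) = -0.041260+0.034216i ; Δ = +0.000519-0.002401i
  [+5]  conj(Y_{5,5})(Ω₁) = +0.462493-0.021598i ; Y_{5,5}(Ω₂) = -0.000682-0.008506i ; Δ = -0.000499-0.003919i
Σ over m = +0.165017-0.000000i; ×(4π/11) → +0.188515-0.000000i. Real part: 0.188515

0.188515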